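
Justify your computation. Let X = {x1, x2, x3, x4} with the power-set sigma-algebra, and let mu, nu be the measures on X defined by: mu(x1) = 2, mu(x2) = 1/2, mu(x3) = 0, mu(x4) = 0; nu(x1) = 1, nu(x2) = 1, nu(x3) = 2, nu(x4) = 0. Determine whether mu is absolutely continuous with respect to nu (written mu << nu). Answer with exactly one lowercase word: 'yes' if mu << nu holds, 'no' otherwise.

mu << nu means: every nu-null measurable set is also mu-null; equivalently, for every atom x, if nu({x}) = 0 then mu({x}) = 0.
Checking each atom:
  x1: nu = 1 > 0 -> no constraint.
  x2: nu = 1 > 0 -> no constraint.
  x3: nu = 2 > 0 -> no constraint.
  x4: nu = 0, mu = 0 -> consistent with mu << nu.
No atom violates the condition. Therefore mu << nu.

yes


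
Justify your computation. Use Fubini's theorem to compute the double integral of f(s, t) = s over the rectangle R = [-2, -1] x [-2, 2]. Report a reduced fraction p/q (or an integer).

f(s, t) is a tensor product of a function of s and a function of t, and both factors are bounded continuous (hence Lebesgue integrable) on the rectangle, so Fubini's theorem applies:
  integral_R f d(m x m) = (integral_a1^b1 s ds) * (integral_a2^b2 1 dt).
Inner integral in s: integral_{-2}^{-1} s ds = ((-1)^2 - (-2)^2)/2
  = -3/2.
Inner integral in t: integral_{-2}^{2} 1 dt = (2^1 - (-2)^1)/1
  = 4.
Product: (-3/2) * (4) = -6.

-6


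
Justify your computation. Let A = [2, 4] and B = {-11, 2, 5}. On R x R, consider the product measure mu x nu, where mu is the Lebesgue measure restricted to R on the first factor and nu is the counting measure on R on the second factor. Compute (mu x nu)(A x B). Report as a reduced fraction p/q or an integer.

For a measurable rectangle A x B, the product measure satisfies
  (mu x nu)(A x B) = mu(A) * nu(B).
  mu(A) = 2.
  nu(B) = 3.
  (mu x nu)(A x B) = 2 * 3 = 6.

6


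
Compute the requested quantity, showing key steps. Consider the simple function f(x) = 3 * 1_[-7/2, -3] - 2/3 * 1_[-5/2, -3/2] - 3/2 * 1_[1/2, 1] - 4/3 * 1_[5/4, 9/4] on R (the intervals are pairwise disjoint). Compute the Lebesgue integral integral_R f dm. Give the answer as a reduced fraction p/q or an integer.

For a simple function f = sum_i c_i * 1_{A_i} with disjoint A_i,
  integral f dm = sum_i c_i * m(A_i).
Lengths of the A_i:
  m(A_1) = -3 - (-7/2) = 1/2.
  m(A_2) = -3/2 - (-5/2) = 1.
  m(A_3) = 1 - 1/2 = 1/2.
  m(A_4) = 9/4 - 5/4 = 1.
Contributions c_i * m(A_i):
  (3) * (1/2) = 3/2.
  (-2/3) * (1) = -2/3.
  (-3/2) * (1/2) = -3/4.
  (-4/3) * (1) = -4/3.
Total: 3/2 - 2/3 - 3/4 - 4/3 = -5/4.

-5/4


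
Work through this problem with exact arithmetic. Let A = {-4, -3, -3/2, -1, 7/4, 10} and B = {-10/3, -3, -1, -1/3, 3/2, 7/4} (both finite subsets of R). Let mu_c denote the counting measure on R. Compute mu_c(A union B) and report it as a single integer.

Counting measure on a finite set equals cardinality. By inclusion-exclusion, |A union B| = |A| + |B| - |A cap B|.
|A| = 6, |B| = 6, |A cap B| = 3.
So mu_c(A union B) = 6 + 6 - 3 = 9.

9


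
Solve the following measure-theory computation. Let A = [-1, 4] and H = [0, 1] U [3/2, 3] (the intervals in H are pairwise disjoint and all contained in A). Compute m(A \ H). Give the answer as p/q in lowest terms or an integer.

The ambient interval has length m(A) = 4 - (-1) = 5.
Since the holes are disjoint and sit inside A, by finite additivity
  m(H) = sum_i (b_i - a_i), and m(A \ H) = m(A) - m(H).
Computing the hole measures:
  m(H_1) = 1 - 0 = 1.
  m(H_2) = 3 - 3/2 = 3/2.
Summed: m(H) = 1 + 3/2 = 5/2.
So m(A \ H) = 5 - 5/2 = 5/2.

5/2


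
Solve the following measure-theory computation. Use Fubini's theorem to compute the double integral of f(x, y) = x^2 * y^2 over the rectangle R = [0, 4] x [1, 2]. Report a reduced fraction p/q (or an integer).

f(x, y) is a tensor product of a function of x and a function of y, and both factors are bounded continuous (hence Lebesgue integrable) on the rectangle, so Fubini's theorem applies:
  integral_R f d(m x m) = (integral_a1^b1 x^2 dx) * (integral_a2^b2 y^2 dy).
Inner integral in x: integral_{0}^{4} x^2 dx = (4^3 - 0^3)/3
  = 64/3.
Inner integral in y: integral_{1}^{2} y^2 dy = (2^3 - 1^3)/3
  = 7/3.
Product: (64/3) * (7/3) = 448/9.

448/9


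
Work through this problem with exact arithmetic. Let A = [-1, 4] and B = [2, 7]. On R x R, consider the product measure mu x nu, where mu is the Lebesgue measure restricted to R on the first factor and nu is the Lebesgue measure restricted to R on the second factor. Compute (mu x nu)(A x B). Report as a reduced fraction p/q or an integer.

For a measurable rectangle A x B, the product measure satisfies
  (mu x nu)(A x B) = mu(A) * nu(B).
  mu(A) = 5.
  nu(B) = 5.
  (mu x nu)(A x B) = 5 * 5 = 25.

25


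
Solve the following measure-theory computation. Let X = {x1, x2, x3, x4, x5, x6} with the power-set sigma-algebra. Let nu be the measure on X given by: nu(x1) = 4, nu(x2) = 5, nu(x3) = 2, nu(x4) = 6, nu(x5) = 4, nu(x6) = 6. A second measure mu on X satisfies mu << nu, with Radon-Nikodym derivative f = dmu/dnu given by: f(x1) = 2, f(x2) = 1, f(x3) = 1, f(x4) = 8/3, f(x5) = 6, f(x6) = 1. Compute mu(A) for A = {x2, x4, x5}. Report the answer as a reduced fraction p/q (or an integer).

By the defining property of the Radon-Nikodym derivative, for every measurable set A,
  mu(A) = integral_A f dnu.
Since nu is a discrete measure concentrated on the atoms of X, the integral over A reduces to the sum
  mu(A) = sum_{x in A} f(x) * nu({x}).
Computing each term:
  x2: f(x2) * nu(x2) = 1 * 5 = 5.
  x4: f(x4) * nu(x4) = 8/3 * 6 = 16.
  x5: f(x5) * nu(x5) = 6 * 4 = 24.
Summing: mu(A) = 5 + 16 + 24 = 45.

45


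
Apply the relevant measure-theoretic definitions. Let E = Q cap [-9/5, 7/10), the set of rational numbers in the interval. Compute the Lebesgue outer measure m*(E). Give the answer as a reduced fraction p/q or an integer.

Q cap [-9/5, 7/10) is countable; list its elements as q_1, q_2, ... . Fix eps > 0 and cover the k-th point by an interval of length eps * 2^(-k). The cover has total length eps * sum_{k>=1} 2^(-k) = eps, so by definition of outer measure m*(Q cap [-9/5, 7/10)) <= eps. Since eps was arbitrary and m* >= 0, the outer measure is 0.

0


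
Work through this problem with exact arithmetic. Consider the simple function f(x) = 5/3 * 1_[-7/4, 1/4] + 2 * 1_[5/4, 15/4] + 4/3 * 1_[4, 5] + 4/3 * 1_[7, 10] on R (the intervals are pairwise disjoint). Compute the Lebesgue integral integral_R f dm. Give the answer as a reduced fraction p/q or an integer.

For a simple function f = sum_i c_i * 1_{A_i} with disjoint A_i,
  integral f dm = sum_i c_i * m(A_i).
Lengths of the A_i:
  m(A_1) = 1/4 - (-7/4) = 2.
  m(A_2) = 15/4 - 5/4 = 5/2.
  m(A_3) = 5 - 4 = 1.
  m(A_4) = 10 - 7 = 3.
Contributions c_i * m(A_i):
  (5/3) * (2) = 10/3.
  (2) * (5/2) = 5.
  (4/3) * (1) = 4/3.
  (4/3) * (3) = 4.
Total: 10/3 + 5 + 4/3 + 4 = 41/3.

41/3


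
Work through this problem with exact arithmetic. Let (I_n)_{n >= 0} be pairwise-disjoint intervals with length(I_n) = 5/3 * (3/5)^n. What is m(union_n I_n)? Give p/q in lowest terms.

By countable additivity of the Lebesgue measure on pairwise disjoint measurable sets,
  m(union_{n >= 0} I_n) = sum_{n >= 0} m(I_n) = sum_{n >= 0} a * r^n,
  with a = 5/3 and r = 3/5.
Since 0 < r = 3/5 < 1, the geometric series converges:
  sum_{n >= 0} a * r^n = a / (1 - r).
  = 5/3 / (1 - 3/5)
  = 5/3 / (2/5)
  = 25/6.

25/6


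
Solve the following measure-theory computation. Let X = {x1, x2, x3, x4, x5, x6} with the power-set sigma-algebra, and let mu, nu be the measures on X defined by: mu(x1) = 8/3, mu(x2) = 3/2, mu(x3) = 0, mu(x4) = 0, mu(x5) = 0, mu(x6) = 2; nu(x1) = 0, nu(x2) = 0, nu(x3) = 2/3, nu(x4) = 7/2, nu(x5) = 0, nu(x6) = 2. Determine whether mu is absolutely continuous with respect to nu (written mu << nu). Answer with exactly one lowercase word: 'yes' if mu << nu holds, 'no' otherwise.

mu << nu means: every nu-null measurable set is also mu-null; equivalently, for every atom x, if nu({x}) = 0 then mu({x}) = 0.
Checking each atom:
  x1: nu = 0, mu = 8/3 > 0 -> violates mu << nu.
  x2: nu = 0, mu = 3/2 > 0 -> violates mu << nu.
  x3: nu = 2/3 > 0 -> no constraint.
  x4: nu = 7/2 > 0 -> no constraint.
  x5: nu = 0, mu = 0 -> consistent with mu << nu.
  x6: nu = 2 > 0 -> no constraint.
The atom(s) x1, x2 violate the condition (nu = 0 but mu > 0). Therefore mu is NOT absolutely continuous w.r.t. nu.

no


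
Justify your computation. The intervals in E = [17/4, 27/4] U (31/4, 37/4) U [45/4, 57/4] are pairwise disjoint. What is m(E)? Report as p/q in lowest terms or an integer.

For pairwise disjoint intervals, m(union_i I_i) = sum_i m(I_i),
and m is invariant under swapping open/closed endpoints (single points have measure 0).
So m(E) = sum_i (b_i - a_i).
  I_1 has length 27/4 - 17/4 = 5/2.
  I_2 has length 37/4 - 31/4 = 3/2.
  I_3 has length 57/4 - 45/4 = 3.
Summing:
  m(E) = 5/2 + 3/2 + 3 = 7.

7


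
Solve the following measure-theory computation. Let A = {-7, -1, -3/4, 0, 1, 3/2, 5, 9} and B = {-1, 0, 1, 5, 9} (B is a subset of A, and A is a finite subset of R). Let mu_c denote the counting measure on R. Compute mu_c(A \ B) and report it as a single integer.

Counting measure assigns mu_c(E) = |E| (number of elements) when E is finite. For B subset A, A \ B is the set of elements of A not in B, so |A \ B| = |A| - |B|.
|A| = 8, |B| = 5, so mu_c(A \ B) = 8 - 5 = 3.

3


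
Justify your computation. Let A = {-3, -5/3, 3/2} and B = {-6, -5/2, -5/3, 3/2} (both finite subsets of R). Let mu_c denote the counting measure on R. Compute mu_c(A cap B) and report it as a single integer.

Counting measure on a finite set equals cardinality. mu_c(A cap B) = |A cap B| (elements appearing in both).
Enumerating the elements of A that also lie in B gives 2 element(s).
So mu_c(A cap B) = 2.

2


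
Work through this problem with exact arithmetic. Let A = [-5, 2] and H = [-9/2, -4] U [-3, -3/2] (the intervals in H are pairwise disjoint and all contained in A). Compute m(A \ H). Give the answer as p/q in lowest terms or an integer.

The ambient interval has length m(A) = 2 - (-5) = 7.
Since the holes are disjoint and sit inside A, by finite additivity
  m(H) = sum_i (b_i - a_i), and m(A \ H) = m(A) - m(H).
Computing the hole measures:
  m(H_1) = -4 - (-9/2) = 1/2.
  m(H_2) = -3/2 - (-3) = 3/2.
Summed: m(H) = 1/2 + 3/2 = 2.
So m(A \ H) = 7 - 2 = 5.

5


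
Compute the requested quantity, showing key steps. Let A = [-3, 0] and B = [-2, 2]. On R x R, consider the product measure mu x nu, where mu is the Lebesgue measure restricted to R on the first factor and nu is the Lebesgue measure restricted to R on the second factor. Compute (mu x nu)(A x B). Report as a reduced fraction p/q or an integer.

For a measurable rectangle A x B, the product measure satisfies
  (mu x nu)(A x B) = mu(A) * nu(B).
  mu(A) = 3.
  nu(B) = 4.
  (mu x nu)(A x B) = 3 * 4 = 12.

12


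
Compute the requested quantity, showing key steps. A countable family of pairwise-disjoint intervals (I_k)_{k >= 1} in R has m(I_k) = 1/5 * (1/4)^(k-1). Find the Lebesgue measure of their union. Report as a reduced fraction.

By countable additivity of the Lebesgue measure on pairwise disjoint measurable sets,
  m(union_{k >= 1} I_k) = sum_{k >= 1} m(I_k) = sum_{k >= 1} a * r^(k-1),
  with a = 1/5 and r = 1/4.
Since 0 < r = 1/4 < 1, the geometric series converges:
  sum_{k >= 1} a * r^(k-1) = a / (1 - r).
  = 1/5 / (1 - 1/4)
  = 1/5 / (3/4)
  = 4/15.

4/15


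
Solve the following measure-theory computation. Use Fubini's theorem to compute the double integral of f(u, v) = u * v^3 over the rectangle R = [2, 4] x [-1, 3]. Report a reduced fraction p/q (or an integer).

f(u, v) is a tensor product of a function of u and a function of v, and both factors are bounded continuous (hence Lebesgue integrable) on the rectangle, so Fubini's theorem applies:
  integral_R f d(m x m) = (integral_a1^b1 u du) * (integral_a2^b2 v^3 dv).
Inner integral in u: integral_{2}^{4} u du = (4^2 - 2^2)/2
  = 6.
Inner integral in v: integral_{-1}^{3} v^3 dv = (3^4 - (-1)^4)/4
  = 20.
Product: (6) * (20) = 120.

120


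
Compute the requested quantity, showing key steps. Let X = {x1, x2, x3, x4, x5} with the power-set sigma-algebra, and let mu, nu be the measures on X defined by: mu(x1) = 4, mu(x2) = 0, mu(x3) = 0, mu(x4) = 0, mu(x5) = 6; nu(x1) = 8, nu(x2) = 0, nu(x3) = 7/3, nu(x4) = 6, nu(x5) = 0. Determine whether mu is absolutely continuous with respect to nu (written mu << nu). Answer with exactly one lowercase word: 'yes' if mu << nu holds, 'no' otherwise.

mu << nu means: every nu-null measurable set is also mu-null; equivalently, for every atom x, if nu({x}) = 0 then mu({x}) = 0.
Checking each atom:
  x1: nu = 8 > 0 -> no constraint.
  x2: nu = 0, mu = 0 -> consistent with mu << nu.
  x3: nu = 7/3 > 0 -> no constraint.
  x4: nu = 6 > 0 -> no constraint.
  x5: nu = 0, mu = 6 > 0 -> violates mu << nu.
The atom(s) x5 violate the condition (nu = 0 but mu > 0). Therefore mu is NOT absolutely continuous w.r.t. nu.

no


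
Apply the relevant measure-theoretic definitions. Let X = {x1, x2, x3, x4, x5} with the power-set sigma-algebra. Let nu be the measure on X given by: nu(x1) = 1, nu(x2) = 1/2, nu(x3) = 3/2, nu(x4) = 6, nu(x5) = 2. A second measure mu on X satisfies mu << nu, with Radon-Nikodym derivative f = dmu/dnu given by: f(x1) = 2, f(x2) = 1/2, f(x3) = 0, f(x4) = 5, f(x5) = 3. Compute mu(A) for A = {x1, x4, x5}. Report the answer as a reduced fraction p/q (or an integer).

By the defining property of the Radon-Nikodym derivative, for every measurable set A,
  mu(A) = integral_A f dnu.
Since nu is a discrete measure concentrated on the atoms of X, the integral over A reduces to the sum
  mu(A) = sum_{x in A} f(x) * nu({x}).
Computing each term:
  x1: f(x1) * nu(x1) = 2 * 1 = 2.
  x4: f(x4) * nu(x4) = 5 * 6 = 30.
  x5: f(x5) * nu(x5) = 3 * 2 = 6.
Summing: mu(A) = 2 + 30 + 6 = 38.

38


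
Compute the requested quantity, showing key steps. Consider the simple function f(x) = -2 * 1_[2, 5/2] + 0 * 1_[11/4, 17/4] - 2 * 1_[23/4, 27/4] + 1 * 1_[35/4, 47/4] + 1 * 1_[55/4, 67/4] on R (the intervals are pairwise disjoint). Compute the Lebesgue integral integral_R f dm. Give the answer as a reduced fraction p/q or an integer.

For a simple function f = sum_i c_i * 1_{A_i} with disjoint A_i,
  integral f dm = sum_i c_i * m(A_i).
Lengths of the A_i:
  m(A_1) = 5/2 - 2 = 1/2.
  m(A_2) = 17/4 - 11/4 = 3/2.
  m(A_3) = 27/4 - 23/4 = 1.
  m(A_4) = 47/4 - 35/4 = 3.
  m(A_5) = 67/4 - 55/4 = 3.
Contributions c_i * m(A_i):
  (-2) * (1/2) = -1.
  (0) * (3/2) = 0.
  (-2) * (1) = -2.
  (1) * (3) = 3.
  (1) * (3) = 3.
Total: -1 + 0 - 2 + 3 + 3 = 3.

3


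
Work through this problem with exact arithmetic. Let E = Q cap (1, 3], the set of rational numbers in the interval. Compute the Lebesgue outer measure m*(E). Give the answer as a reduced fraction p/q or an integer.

The set Q cap (1, 3] is countable (a subset of the countable set Q). Lebesgue outer measure of any countable set is 0: each singleton {q} has m*({q}) = 0, and by countable subadditivity m*(union_k {q_k}) <= sum_k m*({q_k}) = sum_k 0 = 0. The reverse inequality m*(E) >= 0 is automatic. So m*(Q cap (1, 3]) = 0.

0


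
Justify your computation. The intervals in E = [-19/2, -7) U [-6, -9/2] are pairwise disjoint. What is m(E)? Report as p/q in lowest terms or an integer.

For pairwise disjoint intervals, m(union_i I_i) = sum_i m(I_i),
and m is invariant under swapping open/closed endpoints (single points have measure 0).
So m(E) = sum_i (b_i - a_i).
  I_1 has length -7 - (-19/2) = 5/2.
  I_2 has length -9/2 - (-6) = 3/2.
Summing:
  m(E) = 5/2 + 3/2 = 4.

4


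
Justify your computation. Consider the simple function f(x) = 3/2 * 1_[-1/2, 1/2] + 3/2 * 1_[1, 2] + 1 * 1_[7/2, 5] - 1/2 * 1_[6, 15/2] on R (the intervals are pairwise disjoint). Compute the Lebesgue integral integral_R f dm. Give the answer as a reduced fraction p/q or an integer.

For a simple function f = sum_i c_i * 1_{A_i} with disjoint A_i,
  integral f dm = sum_i c_i * m(A_i).
Lengths of the A_i:
  m(A_1) = 1/2 - (-1/2) = 1.
  m(A_2) = 2 - 1 = 1.
  m(A_3) = 5 - 7/2 = 3/2.
  m(A_4) = 15/2 - 6 = 3/2.
Contributions c_i * m(A_i):
  (3/2) * (1) = 3/2.
  (3/2) * (1) = 3/2.
  (1) * (3/2) = 3/2.
  (-1/2) * (3/2) = -3/4.
Total: 3/2 + 3/2 + 3/2 - 3/4 = 15/4.

15/4


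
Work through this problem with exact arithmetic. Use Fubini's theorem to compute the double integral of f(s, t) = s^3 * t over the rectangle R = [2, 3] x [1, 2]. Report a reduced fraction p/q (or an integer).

f(s, t) is a tensor product of a function of s and a function of t, and both factors are bounded continuous (hence Lebesgue integrable) on the rectangle, so Fubini's theorem applies:
  integral_R f d(m x m) = (integral_a1^b1 s^3 ds) * (integral_a2^b2 t dt).
Inner integral in s: integral_{2}^{3} s^3 ds = (3^4 - 2^4)/4
  = 65/4.
Inner integral in t: integral_{1}^{2} t dt = (2^2 - 1^2)/2
  = 3/2.
Product: (65/4) * (3/2) = 195/8.

195/8


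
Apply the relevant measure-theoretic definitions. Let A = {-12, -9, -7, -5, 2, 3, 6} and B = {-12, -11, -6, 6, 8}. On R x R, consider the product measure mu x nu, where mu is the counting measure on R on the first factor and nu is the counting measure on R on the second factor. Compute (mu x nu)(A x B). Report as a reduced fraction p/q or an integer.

For a measurable rectangle A x B, the product measure satisfies
  (mu x nu)(A x B) = mu(A) * nu(B).
  mu(A) = 7.
  nu(B) = 5.
  (mu x nu)(A x B) = 7 * 5 = 35.

35


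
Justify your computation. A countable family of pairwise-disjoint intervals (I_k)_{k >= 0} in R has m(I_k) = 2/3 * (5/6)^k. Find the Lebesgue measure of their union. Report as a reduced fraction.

By countable additivity of the Lebesgue measure on pairwise disjoint measurable sets,
  m(union_{k >= 0} I_k) = sum_{k >= 0} m(I_k) = sum_{k >= 0} a * r^k,
  with a = 2/3 and r = 5/6.
Since 0 < r = 5/6 < 1, the geometric series converges:
  sum_{k >= 0} a * r^k = a / (1 - r).
  = 2/3 / (1 - 5/6)
  = 2/3 / (1/6)
  = 4.

4


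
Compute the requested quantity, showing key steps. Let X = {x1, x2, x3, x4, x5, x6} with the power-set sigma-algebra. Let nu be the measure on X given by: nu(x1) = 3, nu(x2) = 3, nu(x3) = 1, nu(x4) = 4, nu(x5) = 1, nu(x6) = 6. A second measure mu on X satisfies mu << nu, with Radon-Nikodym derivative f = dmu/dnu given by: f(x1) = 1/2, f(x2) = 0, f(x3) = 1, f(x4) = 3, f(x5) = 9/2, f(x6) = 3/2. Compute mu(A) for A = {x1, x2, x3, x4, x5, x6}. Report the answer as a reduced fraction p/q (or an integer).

By the defining property of the Radon-Nikodym derivative, for every measurable set A,
  mu(A) = integral_A f dnu.
Since nu is a discrete measure concentrated on the atoms of X, the integral over A reduces to the sum
  mu(A) = sum_{x in A} f(x) * nu({x}).
Computing each term:
  x1: f(x1) * nu(x1) = 1/2 * 3 = 3/2.
  x2: f(x2) * nu(x2) = 0 * 3 = 0.
  x3: f(x3) * nu(x3) = 1 * 1 = 1.
  x4: f(x4) * nu(x4) = 3 * 4 = 12.
  x5: f(x5) * nu(x5) = 9/2 * 1 = 9/2.
  x6: f(x6) * nu(x6) = 3/2 * 6 = 9.
Summing: mu(A) = 3/2 + 0 + 1 + 12 + 9/2 + 9 = 28.

28


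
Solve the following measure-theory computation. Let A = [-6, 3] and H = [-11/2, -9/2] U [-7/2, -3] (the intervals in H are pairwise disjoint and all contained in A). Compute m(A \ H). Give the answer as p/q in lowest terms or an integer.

The ambient interval has length m(A) = 3 - (-6) = 9.
Since the holes are disjoint and sit inside A, by finite additivity
  m(H) = sum_i (b_i - a_i), and m(A \ H) = m(A) - m(H).
Computing the hole measures:
  m(H_1) = -9/2 - (-11/2) = 1.
  m(H_2) = -3 - (-7/2) = 1/2.
Summed: m(H) = 1 + 1/2 = 3/2.
So m(A \ H) = 9 - 3/2 = 15/2.

15/2


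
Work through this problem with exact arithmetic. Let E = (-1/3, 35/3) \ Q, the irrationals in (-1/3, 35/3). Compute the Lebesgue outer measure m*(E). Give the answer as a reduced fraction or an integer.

The interval I = (-1/3, 35/3) has m(I) = 35/3 - (-1/3) = 12 (endpoints are measure-zero, so open/closed/half-open agree). Write I = (I cap Q) u (I \ Q). The rationals in I are countable, so m*(I cap Q) = 0 (cover each rational by intervals whose total length is arbitrarily small). By countable subadditivity m*(I) <= m*(I cap Q) + m*(I \ Q), hence m*(I \ Q) >= m(I) = 12. The reverse inequality m*(I \ Q) <= m*(I) = 12 is trivial since (I \ Q) is a subset of I. Therefore m*(I \ Q) = 12.

12


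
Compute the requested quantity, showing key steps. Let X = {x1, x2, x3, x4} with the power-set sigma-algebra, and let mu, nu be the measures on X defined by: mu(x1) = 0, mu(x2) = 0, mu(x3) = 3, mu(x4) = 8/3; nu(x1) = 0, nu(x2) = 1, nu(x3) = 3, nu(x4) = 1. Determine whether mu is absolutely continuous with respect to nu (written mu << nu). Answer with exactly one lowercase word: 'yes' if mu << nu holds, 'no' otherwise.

mu << nu means: every nu-null measurable set is also mu-null; equivalently, for every atom x, if nu({x}) = 0 then mu({x}) = 0.
Checking each atom:
  x1: nu = 0, mu = 0 -> consistent with mu << nu.
  x2: nu = 1 > 0 -> no constraint.
  x3: nu = 3 > 0 -> no constraint.
  x4: nu = 1 > 0 -> no constraint.
No atom violates the condition. Therefore mu << nu.

yes


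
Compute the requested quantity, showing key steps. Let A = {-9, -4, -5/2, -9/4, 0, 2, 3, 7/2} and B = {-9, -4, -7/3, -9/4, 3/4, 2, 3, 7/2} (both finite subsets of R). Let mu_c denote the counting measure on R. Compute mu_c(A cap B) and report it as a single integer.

Counting measure on a finite set equals cardinality. mu_c(A cap B) = |A cap B| (elements appearing in both).
Enumerating the elements of A that also lie in B gives 6 element(s).
So mu_c(A cap B) = 6.

6


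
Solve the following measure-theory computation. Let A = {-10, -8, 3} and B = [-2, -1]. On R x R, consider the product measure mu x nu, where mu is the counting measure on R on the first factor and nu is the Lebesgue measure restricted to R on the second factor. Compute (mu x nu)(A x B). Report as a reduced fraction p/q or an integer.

For a measurable rectangle A x B, the product measure satisfies
  (mu x nu)(A x B) = mu(A) * nu(B).
  mu(A) = 3.
  nu(B) = 1.
  (mu x nu)(A x B) = 3 * 1 = 3.

3


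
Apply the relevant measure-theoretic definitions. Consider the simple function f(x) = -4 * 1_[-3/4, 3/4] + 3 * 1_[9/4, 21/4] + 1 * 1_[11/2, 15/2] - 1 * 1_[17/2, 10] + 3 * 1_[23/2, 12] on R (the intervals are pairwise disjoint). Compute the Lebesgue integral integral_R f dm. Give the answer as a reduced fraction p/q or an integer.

For a simple function f = sum_i c_i * 1_{A_i} with disjoint A_i,
  integral f dm = sum_i c_i * m(A_i).
Lengths of the A_i:
  m(A_1) = 3/4 - (-3/4) = 3/2.
  m(A_2) = 21/4 - 9/4 = 3.
  m(A_3) = 15/2 - 11/2 = 2.
  m(A_4) = 10 - 17/2 = 3/2.
  m(A_5) = 12 - 23/2 = 1/2.
Contributions c_i * m(A_i):
  (-4) * (3/2) = -6.
  (3) * (3) = 9.
  (1) * (2) = 2.
  (-1) * (3/2) = -3/2.
  (3) * (1/2) = 3/2.
Total: -6 + 9 + 2 - 3/2 + 3/2 = 5.

5


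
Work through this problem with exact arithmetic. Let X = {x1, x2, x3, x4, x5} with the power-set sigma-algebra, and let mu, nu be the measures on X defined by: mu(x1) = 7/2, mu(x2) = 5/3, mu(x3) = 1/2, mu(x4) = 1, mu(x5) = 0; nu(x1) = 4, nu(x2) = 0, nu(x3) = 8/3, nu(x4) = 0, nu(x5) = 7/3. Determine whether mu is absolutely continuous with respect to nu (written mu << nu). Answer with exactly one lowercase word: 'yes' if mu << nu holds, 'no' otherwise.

mu << nu means: every nu-null measurable set is also mu-null; equivalently, for every atom x, if nu({x}) = 0 then mu({x}) = 0.
Checking each atom:
  x1: nu = 4 > 0 -> no constraint.
  x2: nu = 0, mu = 5/3 > 0 -> violates mu << nu.
  x3: nu = 8/3 > 0 -> no constraint.
  x4: nu = 0, mu = 1 > 0 -> violates mu << nu.
  x5: nu = 7/3 > 0 -> no constraint.
The atom(s) x2, x4 violate the condition (nu = 0 but mu > 0). Therefore mu is NOT absolutely continuous w.r.t. nu.

no


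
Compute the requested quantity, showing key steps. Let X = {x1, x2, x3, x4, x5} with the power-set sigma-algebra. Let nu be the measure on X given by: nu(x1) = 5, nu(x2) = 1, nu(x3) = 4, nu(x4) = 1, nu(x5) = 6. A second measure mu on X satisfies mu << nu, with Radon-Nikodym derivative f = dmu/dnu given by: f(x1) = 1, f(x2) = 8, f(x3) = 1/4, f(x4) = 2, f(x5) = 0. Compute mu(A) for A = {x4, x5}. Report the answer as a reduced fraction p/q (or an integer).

By the defining property of the Radon-Nikodym derivative, for every measurable set A,
  mu(A) = integral_A f dnu.
Since nu is a discrete measure concentrated on the atoms of X, the integral over A reduces to the sum
  mu(A) = sum_{x in A} f(x) * nu({x}).
Computing each term:
  x4: f(x4) * nu(x4) = 2 * 1 = 2.
  x5: f(x5) * nu(x5) = 0 * 6 = 0.
Summing: mu(A) = 2 + 0 = 2.

2


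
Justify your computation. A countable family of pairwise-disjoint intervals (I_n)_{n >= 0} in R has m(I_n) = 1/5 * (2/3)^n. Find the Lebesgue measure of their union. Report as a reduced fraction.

By countable additivity of the Lebesgue measure on pairwise disjoint measurable sets,
  m(union_{n >= 0} I_n) = sum_{n >= 0} m(I_n) = sum_{n >= 0} a * r^n,
  with a = 1/5 and r = 2/3.
Since 0 < r = 2/3 < 1, the geometric series converges:
  sum_{n >= 0} a * r^n = a / (1 - r).
  = 1/5 / (1 - 2/3)
  = 1/5 / (1/3)
  = 3/5.

3/5


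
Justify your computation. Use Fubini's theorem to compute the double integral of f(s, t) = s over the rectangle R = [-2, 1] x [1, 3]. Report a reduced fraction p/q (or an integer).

f(s, t) is a tensor product of a function of s and a function of t, and both factors are bounded continuous (hence Lebesgue integrable) on the rectangle, so Fubini's theorem applies:
  integral_R f d(m x m) = (integral_a1^b1 s ds) * (integral_a2^b2 1 dt).
Inner integral in s: integral_{-2}^{1} s ds = (1^2 - (-2)^2)/2
  = -3/2.
Inner integral in t: integral_{1}^{3} 1 dt = (3^1 - 1^1)/1
  = 2.
Product: (-3/2) * (2) = -3.

-3


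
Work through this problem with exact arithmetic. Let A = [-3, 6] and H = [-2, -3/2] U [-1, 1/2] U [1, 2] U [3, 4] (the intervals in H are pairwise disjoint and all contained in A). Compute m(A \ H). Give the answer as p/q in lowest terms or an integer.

The ambient interval has length m(A) = 6 - (-3) = 9.
Since the holes are disjoint and sit inside A, by finite additivity
  m(H) = sum_i (b_i - a_i), and m(A \ H) = m(A) - m(H).
Computing the hole measures:
  m(H_1) = -3/2 - (-2) = 1/2.
  m(H_2) = 1/2 - (-1) = 3/2.
  m(H_3) = 2 - 1 = 1.
  m(H_4) = 4 - 3 = 1.
Summed: m(H) = 1/2 + 3/2 + 1 + 1 = 4.
So m(A \ H) = 9 - 4 = 5.

5


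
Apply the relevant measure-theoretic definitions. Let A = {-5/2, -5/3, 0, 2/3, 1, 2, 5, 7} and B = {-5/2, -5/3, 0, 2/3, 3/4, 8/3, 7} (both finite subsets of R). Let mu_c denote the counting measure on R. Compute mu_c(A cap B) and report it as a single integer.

Counting measure on a finite set equals cardinality. mu_c(A cap B) = |A cap B| (elements appearing in both).
Enumerating the elements of A that also lie in B gives 5 element(s).
So mu_c(A cap B) = 5.

5


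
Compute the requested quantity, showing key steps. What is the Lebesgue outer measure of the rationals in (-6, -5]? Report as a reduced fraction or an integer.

The set Q cap (-6, -5] is countable (a subset of the countable set Q). Lebesgue outer measure of any countable set is 0: each singleton {q} has m*({q}) = 0, and by countable subadditivity m*(union_k {q_k}) <= sum_k m*({q_k}) = sum_k 0 = 0. The reverse inequality m*(E) >= 0 is automatic. So m*(Q cap (-6, -5]) = 0.

0


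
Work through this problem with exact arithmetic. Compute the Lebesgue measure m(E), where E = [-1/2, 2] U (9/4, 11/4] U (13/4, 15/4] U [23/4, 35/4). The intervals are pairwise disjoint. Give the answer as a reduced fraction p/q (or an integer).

For pairwise disjoint intervals, m(union_i I_i) = sum_i m(I_i),
and m is invariant under swapping open/closed endpoints (single points have measure 0).
So m(E) = sum_i (b_i - a_i).
  I_1 has length 2 - (-1/2) = 5/2.
  I_2 has length 11/4 - 9/4 = 1/2.
  I_3 has length 15/4 - 13/4 = 1/2.
  I_4 has length 35/4 - 23/4 = 3.
Summing:
  m(E) = 5/2 + 1/2 + 1/2 + 3 = 13/2.

13/2


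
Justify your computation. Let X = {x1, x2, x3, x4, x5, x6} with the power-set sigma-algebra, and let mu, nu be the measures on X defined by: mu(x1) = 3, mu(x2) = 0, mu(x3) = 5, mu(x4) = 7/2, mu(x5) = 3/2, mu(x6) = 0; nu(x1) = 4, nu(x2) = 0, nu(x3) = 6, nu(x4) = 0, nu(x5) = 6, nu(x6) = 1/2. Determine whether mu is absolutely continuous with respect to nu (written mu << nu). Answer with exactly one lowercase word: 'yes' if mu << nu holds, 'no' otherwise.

mu << nu means: every nu-null measurable set is also mu-null; equivalently, for every atom x, if nu({x}) = 0 then mu({x}) = 0.
Checking each atom:
  x1: nu = 4 > 0 -> no constraint.
  x2: nu = 0, mu = 0 -> consistent with mu << nu.
  x3: nu = 6 > 0 -> no constraint.
  x4: nu = 0, mu = 7/2 > 0 -> violates mu << nu.
  x5: nu = 6 > 0 -> no constraint.
  x6: nu = 1/2 > 0 -> no constraint.
The atom(s) x4 violate the condition (nu = 0 but mu > 0). Therefore mu is NOT absolutely continuous w.r.t. nu.

no


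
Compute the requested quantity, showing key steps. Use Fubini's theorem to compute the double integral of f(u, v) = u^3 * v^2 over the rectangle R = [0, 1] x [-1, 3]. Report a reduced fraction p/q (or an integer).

f(u, v) is a tensor product of a function of u and a function of v, and both factors are bounded continuous (hence Lebesgue integrable) on the rectangle, so Fubini's theorem applies:
  integral_R f d(m x m) = (integral_a1^b1 u^3 du) * (integral_a2^b2 v^2 dv).
Inner integral in u: integral_{0}^{1} u^3 du = (1^4 - 0^4)/4
  = 1/4.
Inner integral in v: integral_{-1}^{3} v^2 dv = (3^3 - (-1)^3)/3
  = 28/3.
Product: (1/4) * (28/3) = 7/3.

7/3


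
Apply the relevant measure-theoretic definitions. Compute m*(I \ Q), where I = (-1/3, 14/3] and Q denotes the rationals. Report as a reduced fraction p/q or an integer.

The interval I = (-1/3, 14/3] has m(I) = 14/3 - (-1/3) = 5 (endpoints are measure-zero, so open/closed/half-open agree). Write I = (I cap Q) u (I \ Q). The rationals in I are countable, so m*(I cap Q) = 0 (cover each rational by intervals whose total length is arbitrarily small). By countable subadditivity m*(I) <= m*(I cap Q) + m*(I \ Q), hence m*(I \ Q) >= m(I) = 5. The reverse inequality m*(I \ Q) <= m*(I) = 5 is trivial since (I \ Q) is a subset of I. Therefore m*(I \ Q) = 5.

5


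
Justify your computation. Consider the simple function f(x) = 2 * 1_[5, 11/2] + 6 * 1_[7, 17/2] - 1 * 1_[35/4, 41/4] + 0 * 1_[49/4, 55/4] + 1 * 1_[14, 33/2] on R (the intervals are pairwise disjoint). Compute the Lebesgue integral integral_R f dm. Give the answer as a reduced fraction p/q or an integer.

For a simple function f = sum_i c_i * 1_{A_i} with disjoint A_i,
  integral f dm = sum_i c_i * m(A_i).
Lengths of the A_i:
  m(A_1) = 11/2 - 5 = 1/2.
  m(A_2) = 17/2 - 7 = 3/2.
  m(A_3) = 41/4 - 35/4 = 3/2.
  m(A_4) = 55/4 - 49/4 = 3/2.
  m(A_5) = 33/2 - 14 = 5/2.
Contributions c_i * m(A_i):
  (2) * (1/2) = 1.
  (6) * (3/2) = 9.
  (-1) * (3/2) = -3/2.
  (0) * (3/2) = 0.
  (1) * (5/2) = 5/2.
Total: 1 + 9 - 3/2 + 0 + 5/2 = 11.

11


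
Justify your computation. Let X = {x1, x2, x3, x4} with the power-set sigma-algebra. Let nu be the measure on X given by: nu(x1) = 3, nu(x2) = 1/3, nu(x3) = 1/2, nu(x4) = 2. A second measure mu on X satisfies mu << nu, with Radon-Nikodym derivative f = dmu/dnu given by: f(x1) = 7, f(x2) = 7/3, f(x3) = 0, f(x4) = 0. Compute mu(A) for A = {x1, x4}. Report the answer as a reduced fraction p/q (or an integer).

By the defining property of the Radon-Nikodym derivative, for every measurable set A,
  mu(A) = integral_A f dnu.
Since nu is a discrete measure concentrated on the atoms of X, the integral over A reduces to the sum
  mu(A) = sum_{x in A} f(x) * nu({x}).
Computing each term:
  x1: f(x1) * nu(x1) = 7 * 3 = 21.
  x4: f(x4) * nu(x4) = 0 * 2 = 0.
Summing: mu(A) = 21 + 0 = 21.

21


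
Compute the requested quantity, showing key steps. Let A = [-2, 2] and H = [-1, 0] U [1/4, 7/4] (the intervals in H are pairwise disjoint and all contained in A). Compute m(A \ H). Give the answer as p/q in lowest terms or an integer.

The ambient interval has length m(A) = 2 - (-2) = 4.
Since the holes are disjoint and sit inside A, by finite additivity
  m(H) = sum_i (b_i - a_i), and m(A \ H) = m(A) - m(H).
Computing the hole measures:
  m(H_1) = 0 - (-1) = 1.
  m(H_2) = 7/4 - 1/4 = 3/2.
Summed: m(H) = 1 + 3/2 = 5/2.
So m(A \ H) = 4 - 5/2 = 3/2.

3/2


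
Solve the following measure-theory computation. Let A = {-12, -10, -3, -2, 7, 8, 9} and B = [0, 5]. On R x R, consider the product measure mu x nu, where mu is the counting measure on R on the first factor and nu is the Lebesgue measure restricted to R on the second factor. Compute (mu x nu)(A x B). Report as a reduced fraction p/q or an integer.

For a measurable rectangle A x B, the product measure satisfies
  (mu x nu)(A x B) = mu(A) * nu(B).
  mu(A) = 7.
  nu(B) = 5.
  (mu x nu)(A x B) = 7 * 5 = 35.

35


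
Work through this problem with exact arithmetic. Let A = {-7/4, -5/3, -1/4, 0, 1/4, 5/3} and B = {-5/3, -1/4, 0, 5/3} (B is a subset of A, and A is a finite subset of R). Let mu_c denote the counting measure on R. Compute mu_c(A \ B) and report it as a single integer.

Counting measure assigns mu_c(E) = |E| (number of elements) when E is finite. For B subset A, A \ B is the set of elements of A not in B, so |A \ B| = |A| - |B|.
|A| = 6, |B| = 4, so mu_c(A \ B) = 6 - 4 = 2.

2


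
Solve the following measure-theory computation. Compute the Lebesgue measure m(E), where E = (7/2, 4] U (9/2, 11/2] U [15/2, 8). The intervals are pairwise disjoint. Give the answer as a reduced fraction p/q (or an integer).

For pairwise disjoint intervals, m(union_i I_i) = sum_i m(I_i),
and m is invariant under swapping open/closed endpoints (single points have measure 0).
So m(E) = sum_i (b_i - a_i).
  I_1 has length 4 - 7/2 = 1/2.
  I_2 has length 11/2 - 9/2 = 1.
  I_3 has length 8 - 15/2 = 1/2.
Summing:
  m(E) = 1/2 + 1 + 1/2 = 2.

2


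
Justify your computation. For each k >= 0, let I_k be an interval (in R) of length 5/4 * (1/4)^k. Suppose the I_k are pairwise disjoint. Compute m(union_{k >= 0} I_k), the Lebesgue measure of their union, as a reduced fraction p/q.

By countable additivity of the Lebesgue measure on pairwise disjoint measurable sets,
  m(union_{k >= 0} I_k) = sum_{k >= 0} m(I_k) = sum_{k >= 0} a * r^k,
  with a = 5/4 and r = 1/4.
Since 0 < r = 1/4 < 1, the geometric series converges:
  sum_{k >= 0} a * r^k = a / (1 - r).
  = 5/4 / (1 - 1/4)
  = 5/4 / (3/4)
  = 5/3.

5/3


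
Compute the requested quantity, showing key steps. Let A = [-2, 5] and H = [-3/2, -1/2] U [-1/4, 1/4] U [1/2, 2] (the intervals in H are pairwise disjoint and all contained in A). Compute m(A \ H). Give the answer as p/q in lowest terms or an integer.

The ambient interval has length m(A) = 5 - (-2) = 7.
Since the holes are disjoint and sit inside A, by finite additivity
  m(H) = sum_i (b_i - a_i), and m(A \ H) = m(A) - m(H).
Computing the hole measures:
  m(H_1) = -1/2 - (-3/2) = 1.
  m(H_2) = 1/4 - (-1/4) = 1/2.
  m(H_3) = 2 - 1/2 = 3/2.
Summed: m(H) = 1 + 1/2 + 3/2 = 3.
So m(A \ H) = 7 - 3 = 4.

4


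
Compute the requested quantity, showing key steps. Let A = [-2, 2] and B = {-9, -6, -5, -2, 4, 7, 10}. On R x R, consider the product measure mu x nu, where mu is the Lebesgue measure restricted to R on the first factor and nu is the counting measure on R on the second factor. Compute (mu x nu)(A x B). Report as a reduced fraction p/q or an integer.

For a measurable rectangle A x B, the product measure satisfies
  (mu x nu)(A x B) = mu(A) * nu(B).
  mu(A) = 4.
  nu(B) = 7.
  (mu x nu)(A x B) = 4 * 7 = 28.

28


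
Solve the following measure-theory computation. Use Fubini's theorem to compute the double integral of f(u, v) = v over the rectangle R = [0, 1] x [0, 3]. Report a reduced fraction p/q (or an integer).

f(u, v) is a tensor product of a function of u and a function of v, and both factors are bounded continuous (hence Lebesgue integrable) on the rectangle, so Fubini's theorem applies:
  integral_R f d(m x m) = (integral_a1^b1 1 du) * (integral_a2^b2 v dv).
Inner integral in u: integral_{0}^{1} 1 du = (1^1 - 0^1)/1
  = 1.
Inner integral in v: integral_{0}^{3} v dv = (3^2 - 0^2)/2
  = 9/2.
Product: (1) * (9/2) = 9/2.

9/2


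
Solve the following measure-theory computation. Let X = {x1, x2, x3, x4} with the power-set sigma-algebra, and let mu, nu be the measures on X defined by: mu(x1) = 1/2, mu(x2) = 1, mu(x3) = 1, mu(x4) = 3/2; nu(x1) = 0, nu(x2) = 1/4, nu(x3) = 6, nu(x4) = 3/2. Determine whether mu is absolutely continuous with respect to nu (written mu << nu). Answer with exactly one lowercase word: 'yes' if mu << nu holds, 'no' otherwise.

mu << nu means: every nu-null measurable set is also mu-null; equivalently, for every atom x, if nu({x}) = 0 then mu({x}) = 0.
Checking each atom:
  x1: nu = 0, mu = 1/2 > 0 -> violates mu << nu.
  x2: nu = 1/4 > 0 -> no constraint.
  x3: nu = 6 > 0 -> no constraint.
  x4: nu = 3/2 > 0 -> no constraint.
The atom(s) x1 violate the condition (nu = 0 but mu > 0). Therefore mu is NOT absolutely continuous w.r.t. nu.

no


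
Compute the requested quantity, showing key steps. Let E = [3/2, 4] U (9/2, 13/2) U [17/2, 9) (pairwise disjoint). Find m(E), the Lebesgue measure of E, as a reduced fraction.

For pairwise disjoint intervals, m(union_i I_i) = sum_i m(I_i),
and m is invariant under swapping open/closed endpoints (single points have measure 0).
So m(E) = sum_i (b_i - a_i).
  I_1 has length 4 - 3/2 = 5/2.
  I_2 has length 13/2 - 9/2 = 2.
  I_3 has length 9 - 17/2 = 1/2.
Summing:
  m(E) = 5/2 + 2 + 1/2 = 5.

5


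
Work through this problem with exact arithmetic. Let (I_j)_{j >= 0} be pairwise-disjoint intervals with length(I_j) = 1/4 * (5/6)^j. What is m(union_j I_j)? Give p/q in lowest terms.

By countable additivity of the Lebesgue measure on pairwise disjoint measurable sets,
  m(union_{j >= 0} I_j) = sum_{j >= 0} m(I_j) = sum_{j >= 0} a * r^j,
  with a = 1/4 and r = 5/6.
Since 0 < r = 5/6 < 1, the geometric series converges:
  sum_{j >= 0} a * r^j = a / (1 - r).
  = 1/4 / (1 - 5/6)
  = 1/4 / (1/6)
  = 3/2.

3/2


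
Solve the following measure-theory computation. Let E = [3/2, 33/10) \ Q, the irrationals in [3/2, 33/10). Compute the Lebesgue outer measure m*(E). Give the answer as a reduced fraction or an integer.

The interval I = [3/2, 33/10) has m(I) = 33/10 - 3/2 = 9/5 (endpoints are measure-zero, so open/closed/half-open agree). Write I = (I cap Q) u (I \ Q). The rationals in I are countable, so m*(I cap Q) = 0 (cover each rational by intervals whose total length is arbitrarily small). By countable subadditivity m*(I) <= m*(I cap Q) + m*(I \ Q), hence m*(I \ Q) >= m(I) = 9/5. The reverse inequality m*(I \ Q) <= m*(I) = 9/5 is trivial since (I \ Q) is a subset of I. Therefore m*(I \ Q) = 9/5.

9/5


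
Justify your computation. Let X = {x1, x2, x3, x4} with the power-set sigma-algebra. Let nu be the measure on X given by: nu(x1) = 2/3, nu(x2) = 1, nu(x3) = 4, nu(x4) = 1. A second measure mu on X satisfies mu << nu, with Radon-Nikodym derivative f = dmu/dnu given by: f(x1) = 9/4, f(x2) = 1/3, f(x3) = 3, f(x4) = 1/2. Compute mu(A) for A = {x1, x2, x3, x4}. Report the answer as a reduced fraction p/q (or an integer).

By the defining property of the Radon-Nikodym derivative, for every measurable set A,
  mu(A) = integral_A f dnu.
Since nu is a discrete measure concentrated on the atoms of X, the integral over A reduces to the sum
  mu(A) = sum_{x in A} f(x) * nu({x}).
Computing each term:
  x1: f(x1) * nu(x1) = 9/4 * 2/3 = 3/2.
  x2: f(x2) * nu(x2) = 1/3 * 1 = 1/3.
  x3: f(x3) * nu(x3) = 3 * 4 = 12.
  x4: f(x4) * nu(x4) = 1/2 * 1 = 1/2.
Summing: mu(A) = 3/2 + 1/3 + 12 + 1/2 = 43/3.

43/3


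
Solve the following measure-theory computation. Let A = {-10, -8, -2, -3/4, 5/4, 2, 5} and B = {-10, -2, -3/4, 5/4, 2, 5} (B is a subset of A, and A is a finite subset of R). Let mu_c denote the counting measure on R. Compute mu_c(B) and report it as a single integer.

Counting measure assigns mu_c(E) = |E| (number of elements) when E is finite.
B has 6 element(s), so mu_c(B) = 6.

6
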